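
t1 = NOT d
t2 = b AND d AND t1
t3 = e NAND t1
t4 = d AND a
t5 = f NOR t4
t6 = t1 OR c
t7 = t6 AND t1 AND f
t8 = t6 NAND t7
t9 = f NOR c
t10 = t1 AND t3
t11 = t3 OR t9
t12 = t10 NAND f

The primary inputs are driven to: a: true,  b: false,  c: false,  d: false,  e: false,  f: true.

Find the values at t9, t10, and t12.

t1 = NOT d = NOT false = true
t3 = e NAND t1 = false NAND true = true
t9 = f NOR c = true NOR false = false
t10 = t1 AND t3 = true AND true = true
t12 = t10 NAND f = true NAND true = false

t9 = false, t10 = true, t12 = false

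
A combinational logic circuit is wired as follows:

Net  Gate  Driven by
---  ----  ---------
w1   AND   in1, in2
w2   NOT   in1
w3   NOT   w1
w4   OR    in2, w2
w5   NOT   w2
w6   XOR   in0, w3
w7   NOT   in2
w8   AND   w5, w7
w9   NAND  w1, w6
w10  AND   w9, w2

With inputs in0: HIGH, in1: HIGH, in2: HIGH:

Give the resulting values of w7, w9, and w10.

w7 = LOW, w9 = LOW, w10 = LOW

w1 = in1 AND in2 = HIGH AND HIGH = HIGH
w2 = NOT in1 = NOT HIGH = LOW
w3 = NOT w1 = NOT HIGH = LOW
w6 = in0 XOR w3 = HIGH XOR LOW = HIGH
w7 = NOT in2 = NOT HIGH = LOW
w9 = w1 NAND w6 = HIGH NAND HIGH = LOW
w10 = w9 AND w2 = LOW AND LOW = LOW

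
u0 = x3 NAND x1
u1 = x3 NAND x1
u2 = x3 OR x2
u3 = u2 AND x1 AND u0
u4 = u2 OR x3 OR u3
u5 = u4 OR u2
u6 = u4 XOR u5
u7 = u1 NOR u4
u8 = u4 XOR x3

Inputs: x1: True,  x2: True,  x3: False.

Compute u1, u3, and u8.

u0 = x3 NAND x1 = False NAND True = True
u1 = x3 NAND x1 = False NAND True = True
u2 = x3 OR x2 = False OR True = True
u3 = u2 AND x1 AND u0 = True AND True AND True = True
u4 = u2 OR x3 OR u3 = True OR False OR True = True
u8 = u4 XOR x3 = True XOR False = True

u1 = True, u3 = True, u8 = True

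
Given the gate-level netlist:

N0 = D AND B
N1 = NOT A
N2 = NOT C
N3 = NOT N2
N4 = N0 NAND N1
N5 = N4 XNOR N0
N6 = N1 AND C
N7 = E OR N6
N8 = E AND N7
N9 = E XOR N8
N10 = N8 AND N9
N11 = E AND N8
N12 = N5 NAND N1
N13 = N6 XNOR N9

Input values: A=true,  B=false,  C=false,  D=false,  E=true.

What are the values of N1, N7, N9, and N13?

N1 = NOT A = NOT true = false
N6 = N1 AND C = false AND false = false
N7 = E OR N6 = true OR false = true
N8 = E AND N7 = true AND true = true
N9 = E XOR N8 = true XOR true = false
N13 = N6 XNOR N9 = false XNOR false = true

N1 = false, N7 = true, N9 = false, N13 = true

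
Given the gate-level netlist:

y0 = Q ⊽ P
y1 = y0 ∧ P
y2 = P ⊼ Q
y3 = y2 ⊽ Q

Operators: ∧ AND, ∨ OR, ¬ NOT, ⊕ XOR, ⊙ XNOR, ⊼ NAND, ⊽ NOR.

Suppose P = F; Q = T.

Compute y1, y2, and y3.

y0 = Q NOR P = T NOR F = F
y1 = y0 AND P = F AND F = F
y2 = P NAND Q = F NAND T = T
y3 = y2 NOR Q = T NOR T = F

y1 = F, y2 = T, y3 = F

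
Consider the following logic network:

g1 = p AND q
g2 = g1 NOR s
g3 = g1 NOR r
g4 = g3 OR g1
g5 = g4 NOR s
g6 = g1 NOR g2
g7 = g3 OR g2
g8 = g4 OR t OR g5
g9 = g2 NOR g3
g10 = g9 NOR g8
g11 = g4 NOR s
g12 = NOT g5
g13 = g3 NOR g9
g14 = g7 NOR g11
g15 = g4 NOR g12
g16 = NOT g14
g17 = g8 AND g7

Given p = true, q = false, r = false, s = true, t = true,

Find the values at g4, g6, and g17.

g4 = true, g6 = true, g17 = true

g1 = p AND q = true AND false = false
g2 = g1 NOR s = false NOR true = false
g3 = g1 NOR r = false NOR false = true
g4 = g3 OR g1 = true OR false = true
g5 = g4 NOR s = true NOR true = false
g6 = g1 NOR g2 = false NOR false = true
g7 = g3 OR g2 = true OR false = true
g8 = g4 OR t OR g5 = true OR true OR false = true
g17 = g8 AND g7 = true AND true = true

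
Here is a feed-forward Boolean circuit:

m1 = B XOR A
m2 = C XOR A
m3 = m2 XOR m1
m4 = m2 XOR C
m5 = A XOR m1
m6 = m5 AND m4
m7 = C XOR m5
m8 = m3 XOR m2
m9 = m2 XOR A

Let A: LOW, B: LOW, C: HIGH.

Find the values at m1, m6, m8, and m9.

m1 = B XOR A = LOW XOR LOW = LOW
m2 = C XOR A = HIGH XOR LOW = HIGH
m3 = m2 XOR m1 = HIGH XOR LOW = HIGH
m4 = m2 XOR C = HIGH XOR HIGH = LOW
m5 = A XOR m1 = LOW XOR LOW = LOW
m6 = m5 AND m4 = LOW AND LOW = LOW
m8 = m3 XOR m2 = HIGH XOR HIGH = LOW
m9 = m2 XOR A = HIGH XOR LOW = HIGH

m1 = LOW, m6 = LOW, m8 = LOW, m9 = HIGH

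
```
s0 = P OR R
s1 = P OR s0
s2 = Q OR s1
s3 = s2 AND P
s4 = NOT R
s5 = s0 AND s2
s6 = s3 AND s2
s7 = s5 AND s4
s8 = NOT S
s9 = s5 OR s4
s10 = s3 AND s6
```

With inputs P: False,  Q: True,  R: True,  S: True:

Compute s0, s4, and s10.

s0 = True, s4 = False, s10 = False

s0 = P OR R = False OR True = True
s1 = P OR s0 = False OR True = True
s2 = Q OR s1 = True OR True = True
s3 = s2 AND P = True AND False = False
s4 = NOT R = NOT True = False
s6 = s3 AND s2 = False AND True = False
s10 = s3 AND s6 = False AND False = False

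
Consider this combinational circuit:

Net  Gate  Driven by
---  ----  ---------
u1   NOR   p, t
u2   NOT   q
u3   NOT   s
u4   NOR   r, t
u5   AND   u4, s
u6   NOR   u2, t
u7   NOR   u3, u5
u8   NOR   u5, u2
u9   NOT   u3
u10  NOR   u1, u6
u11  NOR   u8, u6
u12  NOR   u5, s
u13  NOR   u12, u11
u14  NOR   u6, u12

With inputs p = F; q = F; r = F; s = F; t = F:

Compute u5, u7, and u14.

u5 = F; u7 = F; u14 = F

u2 = NOT q = NOT F = T
u3 = NOT s = NOT F = T
u4 = r NOR t = F NOR F = T
u5 = u4 AND s = T AND F = F
u6 = u2 NOR t = T NOR F = F
u7 = u3 NOR u5 = T NOR F = F
u12 = u5 NOR s = F NOR F = T
u14 = u6 NOR u12 = F NOR T = F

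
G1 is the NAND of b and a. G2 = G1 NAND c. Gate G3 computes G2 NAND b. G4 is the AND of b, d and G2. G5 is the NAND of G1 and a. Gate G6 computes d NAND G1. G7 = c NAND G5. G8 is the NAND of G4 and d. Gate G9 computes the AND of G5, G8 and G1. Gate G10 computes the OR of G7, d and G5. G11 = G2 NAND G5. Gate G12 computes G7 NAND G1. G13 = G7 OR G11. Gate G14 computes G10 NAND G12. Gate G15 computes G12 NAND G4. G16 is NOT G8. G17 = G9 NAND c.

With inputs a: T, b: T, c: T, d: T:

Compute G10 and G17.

G1 = b NAND a = T NAND T = F
G2 = G1 NAND c = F NAND T = T
G4 = b AND d AND G2 = T AND T AND T = T
G5 = G1 NAND a = F NAND T = T
G7 = c NAND G5 = T NAND T = F
G8 = G4 NAND d = T NAND T = F
G9 = G5 AND G8 AND G1 = T AND F AND F = F
G10 = G7 OR d OR G5 = F OR T OR T = T
G17 = G9 NAND c = F NAND T = T

G10 = T, G17 = T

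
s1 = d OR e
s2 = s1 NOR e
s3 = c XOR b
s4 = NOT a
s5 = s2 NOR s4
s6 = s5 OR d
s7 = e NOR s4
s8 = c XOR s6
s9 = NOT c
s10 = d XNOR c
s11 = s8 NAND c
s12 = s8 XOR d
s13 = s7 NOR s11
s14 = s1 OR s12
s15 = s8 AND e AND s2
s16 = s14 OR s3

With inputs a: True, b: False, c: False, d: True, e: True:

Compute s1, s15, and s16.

s1 = True, s15 = False, s16 = True

s1 = d OR e = True OR True = True
s2 = s1 NOR e = True NOR True = False
s3 = c XOR b = False XOR False = False
s4 = NOT a = NOT True = False
s5 = s2 NOR s4 = False NOR False = True
s6 = s5 OR d = True OR True = True
s8 = c XOR s6 = False XOR True = True
s12 = s8 XOR d = True XOR True = False
s14 = s1 OR s12 = True OR False = True
s15 = s8 AND e AND s2 = True AND True AND False = False
s16 = s14 OR s3 = True OR False = True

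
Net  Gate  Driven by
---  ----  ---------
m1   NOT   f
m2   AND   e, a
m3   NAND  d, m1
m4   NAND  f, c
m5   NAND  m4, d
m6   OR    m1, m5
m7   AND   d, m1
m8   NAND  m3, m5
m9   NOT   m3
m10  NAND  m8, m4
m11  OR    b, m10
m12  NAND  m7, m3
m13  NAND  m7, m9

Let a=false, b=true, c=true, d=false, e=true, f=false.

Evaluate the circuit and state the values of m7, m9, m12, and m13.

m7 = false; m9 = false; m12 = true; m13 = true

m1 = NOT f = NOT false = true
m3 = d NAND m1 = false NAND true = true
m7 = d AND m1 = false AND true = false
m9 = NOT m3 = NOT true = false
m12 = m7 NAND m3 = false NAND true = true
m13 = m7 NAND m9 = false NAND false = true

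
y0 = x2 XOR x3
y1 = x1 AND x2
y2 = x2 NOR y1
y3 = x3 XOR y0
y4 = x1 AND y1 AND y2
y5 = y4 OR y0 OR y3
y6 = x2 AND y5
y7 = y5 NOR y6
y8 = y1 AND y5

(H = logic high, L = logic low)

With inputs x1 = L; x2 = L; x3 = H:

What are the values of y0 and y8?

y0 = H, y8 = L

y0 = x2 XOR x3 = L XOR H = H
y1 = x1 AND x2 = L AND L = L
y2 = x2 NOR y1 = L NOR L = H
y3 = x3 XOR y0 = H XOR H = L
y4 = x1 AND y1 AND y2 = L AND L AND H = L
y5 = y4 OR y0 OR y3 = L OR H OR L = H
y8 = y1 AND y5 = L AND H = L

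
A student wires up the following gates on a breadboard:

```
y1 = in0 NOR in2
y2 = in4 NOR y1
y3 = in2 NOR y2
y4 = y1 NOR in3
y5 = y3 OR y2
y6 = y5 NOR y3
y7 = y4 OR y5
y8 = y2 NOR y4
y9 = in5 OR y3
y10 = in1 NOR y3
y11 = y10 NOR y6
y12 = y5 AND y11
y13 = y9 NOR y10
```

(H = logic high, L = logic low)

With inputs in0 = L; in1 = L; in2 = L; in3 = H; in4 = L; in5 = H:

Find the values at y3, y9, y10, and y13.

y3 = H, y9 = H, y10 = L, y13 = L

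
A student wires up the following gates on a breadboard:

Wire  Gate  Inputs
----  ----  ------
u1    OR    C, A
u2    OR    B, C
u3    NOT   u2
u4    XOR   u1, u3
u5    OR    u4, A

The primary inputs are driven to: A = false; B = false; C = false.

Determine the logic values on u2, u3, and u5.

u2 = false, u3 = true, u5 = true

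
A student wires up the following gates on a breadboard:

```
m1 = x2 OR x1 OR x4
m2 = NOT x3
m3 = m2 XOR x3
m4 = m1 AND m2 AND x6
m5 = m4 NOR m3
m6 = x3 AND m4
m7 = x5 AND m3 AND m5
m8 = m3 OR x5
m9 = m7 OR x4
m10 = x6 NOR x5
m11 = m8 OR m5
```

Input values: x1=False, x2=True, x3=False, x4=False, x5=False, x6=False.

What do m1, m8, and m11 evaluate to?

m1 = True; m8 = True; m11 = True

m1 = x2 OR x1 OR x4 = True OR False OR False = True
m2 = NOT x3 = NOT False = True
m3 = m2 XOR x3 = True XOR False = True
m4 = m1 AND m2 AND x6 = True AND True AND False = False
m5 = m4 NOR m3 = False NOR True = False
m8 = m3 OR x5 = True OR False = True
m11 = m8 OR m5 = True OR False = True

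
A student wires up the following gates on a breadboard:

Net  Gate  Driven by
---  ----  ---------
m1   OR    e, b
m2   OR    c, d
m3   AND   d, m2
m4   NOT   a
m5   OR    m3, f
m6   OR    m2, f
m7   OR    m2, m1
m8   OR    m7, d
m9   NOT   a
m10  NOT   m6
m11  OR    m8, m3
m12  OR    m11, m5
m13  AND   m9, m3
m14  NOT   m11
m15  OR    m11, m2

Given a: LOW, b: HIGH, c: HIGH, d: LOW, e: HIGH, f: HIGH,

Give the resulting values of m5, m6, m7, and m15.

m5 = HIGH, m6 = HIGH, m7 = HIGH, m15 = HIGH

m1 = e OR b = HIGH OR HIGH = HIGH
m2 = c OR d = HIGH OR LOW = HIGH
m3 = d AND m2 = LOW AND HIGH = LOW
m5 = m3 OR f = LOW OR HIGH = HIGH
m6 = m2 OR f = HIGH OR HIGH = HIGH
m7 = m2 OR m1 = HIGH OR HIGH = HIGH
m8 = m7 OR d = HIGH OR LOW = HIGH
m11 = m8 OR m3 = HIGH OR LOW = HIGH
m15 = m11 OR m2 = HIGH OR HIGH = HIGH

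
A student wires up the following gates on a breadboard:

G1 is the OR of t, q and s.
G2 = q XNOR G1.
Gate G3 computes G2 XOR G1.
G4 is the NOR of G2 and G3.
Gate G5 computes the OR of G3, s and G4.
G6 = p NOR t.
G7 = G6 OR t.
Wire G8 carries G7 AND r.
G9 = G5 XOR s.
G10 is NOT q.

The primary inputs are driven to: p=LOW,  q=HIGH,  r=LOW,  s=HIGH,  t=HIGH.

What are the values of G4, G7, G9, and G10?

G4 = LOW  G7 = HIGH  G9 = LOW  G10 = LOW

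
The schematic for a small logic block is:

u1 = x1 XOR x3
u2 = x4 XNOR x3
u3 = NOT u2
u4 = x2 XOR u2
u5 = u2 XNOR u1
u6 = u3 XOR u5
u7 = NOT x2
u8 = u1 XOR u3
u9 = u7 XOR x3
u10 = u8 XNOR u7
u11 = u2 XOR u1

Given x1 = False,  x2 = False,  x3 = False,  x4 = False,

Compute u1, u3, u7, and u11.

u1 = False, u3 = False, u7 = True, u11 = True

u1 = x1 XOR x3 = False XOR False = False
u2 = x4 XNOR x3 = False XNOR False = True
u3 = NOT u2 = NOT True = False
u7 = NOT x2 = NOT False = True
u11 = u2 XOR u1 = True XOR False = True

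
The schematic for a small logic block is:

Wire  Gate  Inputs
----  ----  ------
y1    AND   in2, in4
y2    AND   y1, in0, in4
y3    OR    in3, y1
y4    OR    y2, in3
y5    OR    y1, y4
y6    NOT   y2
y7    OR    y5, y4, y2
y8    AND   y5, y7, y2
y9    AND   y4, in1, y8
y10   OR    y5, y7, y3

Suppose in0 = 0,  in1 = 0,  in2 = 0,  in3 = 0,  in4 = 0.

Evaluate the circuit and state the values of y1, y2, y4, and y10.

y1 = 0; y2 = 0; y4 = 0; y10 = 0

y1 = in2 AND in4 = 0 AND 0 = 0
y2 = y1 AND in0 AND in4 = 0 AND 0 AND 0 = 0
y3 = in3 OR y1 = 0 OR 0 = 0
y4 = y2 OR in3 = 0 OR 0 = 0
y5 = y1 OR y4 = 0 OR 0 = 0
y7 = y5 OR y4 OR y2 = 0 OR 0 OR 0 = 0
y10 = y5 OR y7 OR y3 = 0 OR 0 OR 0 = 0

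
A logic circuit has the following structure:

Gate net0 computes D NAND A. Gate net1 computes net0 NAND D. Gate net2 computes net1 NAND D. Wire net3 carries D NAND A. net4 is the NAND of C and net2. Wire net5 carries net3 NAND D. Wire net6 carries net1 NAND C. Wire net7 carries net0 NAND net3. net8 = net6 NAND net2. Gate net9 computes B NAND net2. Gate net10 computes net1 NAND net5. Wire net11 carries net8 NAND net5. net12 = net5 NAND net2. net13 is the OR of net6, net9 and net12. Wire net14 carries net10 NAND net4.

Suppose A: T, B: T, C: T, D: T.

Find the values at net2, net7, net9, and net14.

net0 = D NAND A = T NAND T = F
net1 = net0 NAND D = F NAND T = T
net2 = net1 NAND D = T NAND T = F
net3 = D NAND A = T NAND T = F
net4 = C NAND net2 = T NAND F = T
net5 = net3 NAND D = F NAND T = T
net7 = net0 NAND net3 = F NAND F = T
net9 = B NAND net2 = T NAND F = T
net10 = net1 NAND net5 = T NAND T = F
net14 = net10 NAND net4 = F NAND T = T

net2 = F; net7 = T; net9 = T; net14 = T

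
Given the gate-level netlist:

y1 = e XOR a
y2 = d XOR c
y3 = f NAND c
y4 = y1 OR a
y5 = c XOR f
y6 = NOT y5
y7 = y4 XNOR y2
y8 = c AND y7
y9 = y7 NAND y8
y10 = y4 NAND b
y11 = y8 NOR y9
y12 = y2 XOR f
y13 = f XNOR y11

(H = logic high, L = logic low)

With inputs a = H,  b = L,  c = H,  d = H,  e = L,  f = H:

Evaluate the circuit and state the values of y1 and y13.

y1 = e XOR a = L XOR H = H
y2 = d XOR c = H XOR H = L
y4 = y1 OR a = H OR H = H
y7 = y4 XNOR y2 = H XNOR L = L
y8 = c AND y7 = H AND L = L
y9 = y7 NAND y8 = L NAND L = H
y11 = y8 NOR y9 = L NOR H = L
y13 = f XNOR y11 = H XNOR L = L

y1 = H; y13 = L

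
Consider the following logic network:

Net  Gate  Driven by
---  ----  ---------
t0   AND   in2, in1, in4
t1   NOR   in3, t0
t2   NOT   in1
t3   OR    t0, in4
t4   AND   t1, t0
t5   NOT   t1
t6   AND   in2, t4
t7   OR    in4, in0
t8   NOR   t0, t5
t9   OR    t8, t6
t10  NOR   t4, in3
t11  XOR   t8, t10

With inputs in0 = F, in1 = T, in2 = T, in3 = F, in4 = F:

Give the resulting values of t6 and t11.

t6 = F, t11 = F

t0 = in2 AND in1 AND in4 = T AND T AND F = F
t1 = in3 NOR t0 = F NOR F = T
t4 = t1 AND t0 = T AND F = F
t5 = NOT t1 = NOT T = F
t6 = in2 AND t4 = T AND F = F
t8 = t0 NOR t5 = F NOR F = T
t10 = t4 NOR in3 = F NOR F = T
t11 = t8 XOR t10 = T XOR T = F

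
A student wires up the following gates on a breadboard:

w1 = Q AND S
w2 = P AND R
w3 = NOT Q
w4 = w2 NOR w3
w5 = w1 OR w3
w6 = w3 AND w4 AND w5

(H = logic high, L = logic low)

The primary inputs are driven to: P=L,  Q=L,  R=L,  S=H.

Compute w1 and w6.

w1 = L; w6 = L

w1 = Q AND S = L AND H = L
w2 = P AND R = L AND L = L
w3 = NOT Q = NOT L = H
w4 = w2 NOR w3 = L NOR H = L
w5 = w1 OR w3 = L OR H = H
w6 = w3 AND w4 AND w5 = H AND L AND H = L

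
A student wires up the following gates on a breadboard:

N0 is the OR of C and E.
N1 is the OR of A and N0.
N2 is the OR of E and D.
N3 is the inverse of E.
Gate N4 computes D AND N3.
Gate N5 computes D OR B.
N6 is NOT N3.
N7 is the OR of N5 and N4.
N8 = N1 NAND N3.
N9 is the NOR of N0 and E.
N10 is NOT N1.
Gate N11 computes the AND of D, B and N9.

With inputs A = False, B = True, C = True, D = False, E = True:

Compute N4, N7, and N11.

N4 = False  N7 = True  N11 = False

N0 = C OR E = True OR True = True
N3 = NOT E = NOT True = False
N4 = D AND N3 = False AND False = False
N5 = D OR B = False OR True = True
N7 = N5 OR N4 = True OR False = True
N9 = N0 NOR E = True NOR True = False
N11 = D AND B AND N9 = False AND True AND False = False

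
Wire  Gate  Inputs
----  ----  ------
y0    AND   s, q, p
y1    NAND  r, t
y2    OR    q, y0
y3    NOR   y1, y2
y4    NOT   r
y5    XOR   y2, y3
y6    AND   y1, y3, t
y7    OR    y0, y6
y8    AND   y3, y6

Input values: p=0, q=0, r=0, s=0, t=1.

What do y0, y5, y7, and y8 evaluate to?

y0 = s AND q AND p = 0 AND 0 AND 0 = 0
y1 = r NAND t = 0 NAND 1 = 1
y2 = q OR y0 = 0 OR 0 = 0
y3 = y1 NOR y2 = 1 NOR 0 = 0
y5 = y2 XOR y3 = 0 XOR 0 = 0
y6 = y1 AND y3 AND t = 1 AND 0 AND 1 = 0
y7 = y0 OR y6 = 0 OR 0 = 0
y8 = y3 AND y6 = 0 AND 0 = 0

y0 = 0  y5 = 0  y7 = 0  y8 = 0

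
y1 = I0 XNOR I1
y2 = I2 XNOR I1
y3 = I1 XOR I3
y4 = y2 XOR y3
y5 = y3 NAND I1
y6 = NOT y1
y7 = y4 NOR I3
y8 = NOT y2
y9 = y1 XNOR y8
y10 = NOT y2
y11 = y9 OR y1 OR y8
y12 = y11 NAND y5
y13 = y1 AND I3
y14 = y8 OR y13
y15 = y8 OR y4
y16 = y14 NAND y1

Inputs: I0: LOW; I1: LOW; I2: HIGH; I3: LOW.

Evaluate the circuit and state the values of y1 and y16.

y1 = HIGH; y16 = LOW

y1 = I0 XNOR I1 = LOW XNOR LOW = HIGH
y2 = I2 XNOR I1 = HIGH XNOR LOW = LOW
y8 = NOT y2 = NOT LOW = HIGH
y13 = y1 AND I3 = HIGH AND LOW = LOW
y14 = y8 OR y13 = HIGH OR LOW = HIGH
y16 = y14 NAND y1 = HIGH NAND HIGH = LOW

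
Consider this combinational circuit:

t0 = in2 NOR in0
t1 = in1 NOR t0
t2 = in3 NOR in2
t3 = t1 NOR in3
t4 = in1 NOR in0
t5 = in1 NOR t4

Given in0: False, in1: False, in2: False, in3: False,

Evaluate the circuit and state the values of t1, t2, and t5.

t1 = False  t2 = True  t5 = False

t0 = in2 NOR in0 = False NOR False = True
t1 = in1 NOR t0 = False NOR True = False
t2 = in3 NOR in2 = False NOR False = True
t4 = in1 NOR in0 = False NOR False = True
t5 = in1 NOR t4 = False NOR True = False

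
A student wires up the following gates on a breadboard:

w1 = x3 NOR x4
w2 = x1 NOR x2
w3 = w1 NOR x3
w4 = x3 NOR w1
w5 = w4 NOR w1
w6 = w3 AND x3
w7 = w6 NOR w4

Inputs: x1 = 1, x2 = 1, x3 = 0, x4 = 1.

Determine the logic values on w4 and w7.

w1 = x3 NOR x4 = 0 NOR 1 = 0
w3 = w1 NOR x3 = 0 NOR 0 = 1
w4 = x3 NOR w1 = 0 NOR 0 = 1
w6 = w3 AND x3 = 1 AND 0 = 0
w7 = w6 NOR w4 = 0 NOR 1 = 0

w4 = 1, w7 = 0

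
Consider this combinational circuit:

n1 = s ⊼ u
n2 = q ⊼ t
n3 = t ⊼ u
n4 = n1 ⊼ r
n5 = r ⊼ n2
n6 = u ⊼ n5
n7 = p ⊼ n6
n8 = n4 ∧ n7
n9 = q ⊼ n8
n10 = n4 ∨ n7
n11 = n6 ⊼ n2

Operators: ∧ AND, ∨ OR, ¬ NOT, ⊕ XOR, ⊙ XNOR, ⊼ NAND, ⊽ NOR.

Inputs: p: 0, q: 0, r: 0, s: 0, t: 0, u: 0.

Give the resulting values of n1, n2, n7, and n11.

n1 = 1, n2 = 1, n7 = 1, n11 = 0

n1 = s NAND u = 0 NAND 0 = 1
n2 = q NAND t = 0 NAND 0 = 1
n5 = r NAND n2 = 0 NAND 1 = 1
n6 = u NAND n5 = 0 NAND 1 = 1
n7 = p NAND n6 = 0 NAND 1 = 1
n11 = n6 NAND n2 = 1 NAND 1 = 0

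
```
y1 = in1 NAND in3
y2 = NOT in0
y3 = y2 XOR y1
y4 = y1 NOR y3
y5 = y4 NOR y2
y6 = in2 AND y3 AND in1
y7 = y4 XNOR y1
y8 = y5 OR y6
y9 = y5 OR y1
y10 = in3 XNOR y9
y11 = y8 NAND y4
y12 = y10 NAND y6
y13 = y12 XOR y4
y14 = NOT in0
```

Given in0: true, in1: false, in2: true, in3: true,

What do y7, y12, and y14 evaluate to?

y1 = in1 NAND in3 = false NAND true = true
y2 = NOT in0 = NOT true = false
y3 = y2 XOR y1 = false XOR true = true
y4 = y1 NOR y3 = true NOR true = false
y5 = y4 NOR y2 = false NOR false = true
y6 = in2 AND y3 AND in1 = true AND true AND false = false
y7 = y4 XNOR y1 = false XNOR true = false
y9 = y5 OR y1 = true OR true = true
y10 = in3 XNOR y9 = true XNOR true = true
y12 = y10 NAND y6 = true NAND false = true
y14 = NOT in0 = NOT true = false

y7 = false, y12 = true, y14 = false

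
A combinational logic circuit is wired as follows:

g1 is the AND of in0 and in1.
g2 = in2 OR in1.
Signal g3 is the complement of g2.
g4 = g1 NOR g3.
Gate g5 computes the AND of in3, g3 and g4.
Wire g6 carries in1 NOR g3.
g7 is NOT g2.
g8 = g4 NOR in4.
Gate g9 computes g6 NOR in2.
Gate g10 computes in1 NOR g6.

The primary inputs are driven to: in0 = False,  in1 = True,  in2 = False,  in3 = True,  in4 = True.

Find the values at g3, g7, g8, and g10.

g1 = in0 AND in1 = False AND True = False
g2 = in2 OR in1 = False OR True = True
g3 = NOT g2 = NOT True = False
g4 = g1 NOR g3 = False NOR False = True
g6 = in1 NOR g3 = True NOR False = False
g7 = NOT g2 = NOT True = False
g8 = g4 NOR in4 = True NOR True = False
g10 = in1 NOR g6 = True NOR False = False

g3 = False, g7 = False, g8 = False, g10 = False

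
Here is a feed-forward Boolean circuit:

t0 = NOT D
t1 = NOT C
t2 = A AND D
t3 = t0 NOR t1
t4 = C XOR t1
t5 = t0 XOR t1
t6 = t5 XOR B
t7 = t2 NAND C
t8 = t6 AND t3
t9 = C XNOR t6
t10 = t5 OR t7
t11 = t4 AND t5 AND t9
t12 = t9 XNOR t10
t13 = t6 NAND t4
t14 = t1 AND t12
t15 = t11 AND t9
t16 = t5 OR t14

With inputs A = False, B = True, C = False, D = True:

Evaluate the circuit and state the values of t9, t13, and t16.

t0 = NOT D = NOT True = False
t1 = NOT C = NOT False = True
t2 = A AND D = False AND True = False
t4 = C XOR t1 = False XOR True = True
t5 = t0 XOR t1 = False XOR True = True
t6 = t5 XOR B = True XOR True = False
t7 = t2 NAND C = False NAND False = True
t9 = C XNOR t6 = False XNOR False = True
t10 = t5 OR t7 = True OR True = True
t12 = t9 XNOR t10 = True XNOR True = True
t13 = t6 NAND t4 = False NAND True = True
t14 = t1 AND t12 = True AND True = True
t16 = t5 OR t14 = True OR True = True

t9 = True; t13 = True; t16 = True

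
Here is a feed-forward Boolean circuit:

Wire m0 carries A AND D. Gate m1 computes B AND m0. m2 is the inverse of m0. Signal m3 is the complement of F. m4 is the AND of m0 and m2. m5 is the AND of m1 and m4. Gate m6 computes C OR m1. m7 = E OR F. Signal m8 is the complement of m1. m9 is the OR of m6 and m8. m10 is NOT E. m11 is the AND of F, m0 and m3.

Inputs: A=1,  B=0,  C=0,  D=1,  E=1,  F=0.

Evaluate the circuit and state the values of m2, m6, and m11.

m0 = A AND D = 1 AND 1 = 1
m1 = B AND m0 = 0 AND 1 = 0
m2 = NOT m0 = NOT 1 = 0
m3 = NOT F = NOT 0 = 1
m6 = C OR m1 = 0 OR 0 = 0
m11 = F AND m0 AND m3 = 0 AND 1 AND 1 = 0

m2 = 0, m6 = 0, m11 = 0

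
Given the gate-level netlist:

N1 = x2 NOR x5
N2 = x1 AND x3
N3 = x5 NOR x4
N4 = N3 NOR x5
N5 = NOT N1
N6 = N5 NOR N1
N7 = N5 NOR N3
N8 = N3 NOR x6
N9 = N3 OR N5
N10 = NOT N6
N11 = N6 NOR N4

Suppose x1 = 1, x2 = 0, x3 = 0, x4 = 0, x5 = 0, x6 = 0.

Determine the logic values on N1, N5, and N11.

N1 = 1; N5 = 0; N11 = 1

N1 = x2 NOR x5 = 0 NOR 0 = 1
N3 = x5 NOR x4 = 0 NOR 0 = 1
N4 = N3 NOR x5 = 1 NOR 0 = 0
N5 = NOT N1 = NOT 1 = 0
N6 = N5 NOR N1 = 0 NOR 1 = 0
N11 = N6 NOR N4 = 0 NOR 0 = 1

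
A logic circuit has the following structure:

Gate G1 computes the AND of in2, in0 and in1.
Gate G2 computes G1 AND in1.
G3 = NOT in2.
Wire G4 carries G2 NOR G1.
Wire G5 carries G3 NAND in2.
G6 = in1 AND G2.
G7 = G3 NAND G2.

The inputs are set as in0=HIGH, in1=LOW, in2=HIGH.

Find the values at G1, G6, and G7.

G1 = in2 AND in0 AND in1 = HIGH AND HIGH AND LOW = LOW
G2 = G1 AND in1 = LOW AND LOW = LOW
G3 = NOT in2 = NOT HIGH = LOW
G6 = in1 AND G2 = LOW AND LOW = LOW
G7 = G3 NAND G2 = LOW NAND LOW = HIGH

G1 = LOW; G6 = LOW; G7 = HIGH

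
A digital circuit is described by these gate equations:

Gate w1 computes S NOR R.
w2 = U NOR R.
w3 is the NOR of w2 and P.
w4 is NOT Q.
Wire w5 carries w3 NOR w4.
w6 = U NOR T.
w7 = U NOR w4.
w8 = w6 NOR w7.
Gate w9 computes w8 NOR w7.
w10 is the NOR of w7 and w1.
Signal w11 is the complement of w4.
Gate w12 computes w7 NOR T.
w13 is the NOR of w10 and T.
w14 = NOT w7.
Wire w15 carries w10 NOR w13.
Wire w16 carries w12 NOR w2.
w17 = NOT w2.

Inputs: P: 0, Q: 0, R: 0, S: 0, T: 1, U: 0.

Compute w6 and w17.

w6 = 0, w17 = 0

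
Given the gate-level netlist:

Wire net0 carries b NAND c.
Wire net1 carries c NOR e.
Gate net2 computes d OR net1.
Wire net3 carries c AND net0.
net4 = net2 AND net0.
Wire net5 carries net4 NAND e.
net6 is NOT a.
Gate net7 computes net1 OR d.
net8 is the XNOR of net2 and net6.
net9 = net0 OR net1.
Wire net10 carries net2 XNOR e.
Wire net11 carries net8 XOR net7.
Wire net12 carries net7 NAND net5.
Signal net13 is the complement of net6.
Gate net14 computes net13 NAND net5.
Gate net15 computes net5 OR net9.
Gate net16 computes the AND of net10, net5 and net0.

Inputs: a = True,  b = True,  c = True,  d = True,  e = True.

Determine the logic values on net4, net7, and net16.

net4 = False  net7 = True  net16 = False

net0 = b NAND c = True NAND True = False
net1 = c NOR e = True NOR True = False
net2 = d OR net1 = True OR False = True
net4 = net2 AND net0 = True AND False = False
net5 = net4 NAND e = False NAND True = True
net7 = net1 OR d = False OR True = True
net10 = net2 XNOR e = True XNOR True = True
net16 = net10 AND net5 AND net0 = True AND True AND False = False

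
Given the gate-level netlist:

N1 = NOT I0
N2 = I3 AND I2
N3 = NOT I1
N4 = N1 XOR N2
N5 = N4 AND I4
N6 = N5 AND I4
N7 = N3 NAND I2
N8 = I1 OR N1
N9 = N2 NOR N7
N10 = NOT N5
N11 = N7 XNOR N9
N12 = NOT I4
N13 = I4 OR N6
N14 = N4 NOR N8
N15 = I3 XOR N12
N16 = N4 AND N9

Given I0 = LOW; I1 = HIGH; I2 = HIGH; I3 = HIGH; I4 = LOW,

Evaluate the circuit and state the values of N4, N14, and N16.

N1 = NOT I0 = NOT LOW = HIGH
N2 = I3 AND I2 = HIGH AND HIGH = HIGH
N3 = NOT I1 = NOT HIGH = LOW
N4 = N1 XOR N2 = HIGH XOR HIGH = LOW
N7 = N3 NAND I2 = LOW NAND HIGH = HIGH
N8 = I1 OR N1 = HIGH OR HIGH = HIGH
N9 = N2 NOR N7 = HIGH NOR HIGH = LOW
N14 = N4 NOR N8 = LOW NOR HIGH = LOW
N16 = N4 AND N9 = LOW AND LOW = LOW

N4 = LOW, N14 = LOW, N16 = LOW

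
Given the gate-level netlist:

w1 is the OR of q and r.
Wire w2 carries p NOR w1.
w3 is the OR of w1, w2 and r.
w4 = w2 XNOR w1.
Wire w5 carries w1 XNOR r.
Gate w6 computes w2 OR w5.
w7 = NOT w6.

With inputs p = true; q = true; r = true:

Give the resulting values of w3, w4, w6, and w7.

w1 = q OR r = true OR true = true
w2 = p NOR w1 = true NOR true = false
w3 = w1 OR w2 OR r = true OR false OR true = true
w4 = w2 XNOR w1 = false XNOR true = false
w5 = w1 XNOR r = true XNOR true = true
w6 = w2 OR w5 = false OR true = true
w7 = NOT w6 = NOT true = false

w3 = true, w4 = false, w6 = true, w7 = false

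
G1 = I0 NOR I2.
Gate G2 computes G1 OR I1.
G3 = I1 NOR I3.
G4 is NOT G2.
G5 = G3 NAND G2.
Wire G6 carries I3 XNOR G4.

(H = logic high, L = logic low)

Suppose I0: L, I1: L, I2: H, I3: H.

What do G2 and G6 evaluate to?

G2 = L, G6 = H

G1 = I0 NOR I2 = L NOR H = L
G2 = G1 OR I1 = L OR L = L
G4 = NOT G2 = NOT L = H
G6 = I3 XNOR G4 = H XNOR H = H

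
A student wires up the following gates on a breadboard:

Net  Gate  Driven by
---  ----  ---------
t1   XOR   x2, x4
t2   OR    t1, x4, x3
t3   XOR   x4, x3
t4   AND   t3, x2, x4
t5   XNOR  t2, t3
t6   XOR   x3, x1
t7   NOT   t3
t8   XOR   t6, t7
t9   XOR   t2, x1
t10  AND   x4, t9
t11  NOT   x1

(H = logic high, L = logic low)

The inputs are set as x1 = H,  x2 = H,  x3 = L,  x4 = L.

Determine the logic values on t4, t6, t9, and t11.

t4 = L; t6 = H; t9 = L; t11 = L

t1 = x2 XOR x4 = H XOR L = H
t2 = t1 OR x4 OR x3 = H OR L OR L = H
t3 = x4 XOR x3 = L XOR L = L
t4 = t3 AND x2 AND x4 = L AND H AND L = L
t6 = x3 XOR x1 = L XOR H = H
t9 = t2 XOR x1 = H XOR H = L
t11 = NOT x1 = NOT H = L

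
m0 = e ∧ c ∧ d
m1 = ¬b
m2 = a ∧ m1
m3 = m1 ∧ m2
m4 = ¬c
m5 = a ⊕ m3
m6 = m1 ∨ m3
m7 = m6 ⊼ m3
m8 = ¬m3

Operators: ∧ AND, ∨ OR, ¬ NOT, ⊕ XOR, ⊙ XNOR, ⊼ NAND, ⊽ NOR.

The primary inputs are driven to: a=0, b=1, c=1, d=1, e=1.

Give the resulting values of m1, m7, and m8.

m1 = 0  m7 = 1  m8 = 1

m1 = NOT b = NOT 1 = 0
m2 = a AND m1 = 0 AND 0 = 0
m3 = m1 AND m2 = 0 AND 0 = 0
m6 = m1 OR m3 = 0 OR 0 = 0
m7 = m6 NAND m3 = 0 NAND 0 = 1
m8 = NOT m3 = NOT 0 = 1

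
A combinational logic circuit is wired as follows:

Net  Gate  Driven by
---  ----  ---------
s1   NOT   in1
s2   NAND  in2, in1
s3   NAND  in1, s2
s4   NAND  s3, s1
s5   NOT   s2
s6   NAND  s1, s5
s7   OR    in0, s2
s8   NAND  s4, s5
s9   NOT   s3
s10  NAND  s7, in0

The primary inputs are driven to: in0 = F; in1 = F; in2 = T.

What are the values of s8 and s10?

s1 = NOT in1 = NOT F = T
s2 = in2 NAND in1 = T NAND F = T
s3 = in1 NAND s2 = F NAND T = T
s4 = s3 NAND s1 = T NAND T = F
s5 = NOT s2 = NOT T = F
s7 = in0 OR s2 = F OR T = T
s8 = s4 NAND s5 = F NAND F = T
s10 = s7 NAND in0 = T NAND F = T

s8 = T; s10 = T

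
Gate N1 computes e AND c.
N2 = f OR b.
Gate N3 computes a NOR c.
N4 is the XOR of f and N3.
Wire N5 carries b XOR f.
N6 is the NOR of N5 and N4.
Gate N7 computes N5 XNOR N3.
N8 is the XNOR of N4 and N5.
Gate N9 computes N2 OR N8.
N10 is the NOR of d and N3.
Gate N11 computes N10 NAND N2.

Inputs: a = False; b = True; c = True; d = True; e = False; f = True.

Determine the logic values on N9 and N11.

N2 = f OR b = True OR True = True
N3 = a NOR c = False NOR True = False
N4 = f XOR N3 = True XOR False = True
N5 = b XOR f = True XOR True = False
N8 = N4 XNOR N5 = True XNOR False = False
N9 = N2 OR N8 = True OR False = True
N10 = d NOR N3 = True NOR False = False
N11 = N10 NAND N2 = False NAND True = True

N9 = True, N11 = True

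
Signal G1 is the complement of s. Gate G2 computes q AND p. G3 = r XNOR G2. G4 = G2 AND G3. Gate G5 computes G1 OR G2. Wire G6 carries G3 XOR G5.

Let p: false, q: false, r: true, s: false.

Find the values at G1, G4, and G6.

G1 = true; G4 = false; G6 = true

G1 = NOT s = NOT false = true
G2 = q AND p = false AND false = false
G3 = r XNOR G2 = true XNOR false = false
G4 = G2 AND G3 = false AND false = false
G5 = G1 OR G2 = true OR false = true
G6 = G3 XOR G5 = false XOR true = true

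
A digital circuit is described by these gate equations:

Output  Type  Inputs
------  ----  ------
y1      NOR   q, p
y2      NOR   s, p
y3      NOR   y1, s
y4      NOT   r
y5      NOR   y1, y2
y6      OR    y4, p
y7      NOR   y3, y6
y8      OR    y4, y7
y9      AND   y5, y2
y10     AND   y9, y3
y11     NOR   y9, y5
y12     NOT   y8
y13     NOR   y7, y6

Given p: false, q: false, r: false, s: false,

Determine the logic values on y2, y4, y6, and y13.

y1 = q NOR p = false NOR false = true
y2 = s NOR p = false NOR false = true
y3 = y1 NOR s = true NOR false = false
y4 = NOT r = NOT false = true
y6 = y4 OR p = true OR false = true
y7 = y3 NOR y6 = false NOR true = false
y13 = y7 NOR y6 = false NOR true = false

y2 = true, y4 = true, y6 = true, y13 = false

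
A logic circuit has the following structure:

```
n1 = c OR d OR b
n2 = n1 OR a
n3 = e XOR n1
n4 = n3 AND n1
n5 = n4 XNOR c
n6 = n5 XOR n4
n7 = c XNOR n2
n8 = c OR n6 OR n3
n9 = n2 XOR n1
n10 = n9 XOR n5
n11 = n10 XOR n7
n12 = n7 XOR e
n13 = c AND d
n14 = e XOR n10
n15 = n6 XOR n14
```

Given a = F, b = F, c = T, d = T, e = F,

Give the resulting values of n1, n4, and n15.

n1 = c OR d OR b = T OR T OR F = T
n2 = n1 OR a = T OR F = T
n3 = e XOR n1 = F XOR T = T
n4 = n3 AND n1 = T AND T = T
n5 = n4 XNOR c = T XNOR T = T
n6 = n5 XOR n4 = T XOR T = F
n9 = n2 XOR n1 = T XOR T = F
n10 = n9 XOR n5 = F XOR T = T
n14 = e XOR n10 = F XOR T = T
n15 = n6 XOR n14 = F XOR T = T

n1 = T, n4 = T, n15 = T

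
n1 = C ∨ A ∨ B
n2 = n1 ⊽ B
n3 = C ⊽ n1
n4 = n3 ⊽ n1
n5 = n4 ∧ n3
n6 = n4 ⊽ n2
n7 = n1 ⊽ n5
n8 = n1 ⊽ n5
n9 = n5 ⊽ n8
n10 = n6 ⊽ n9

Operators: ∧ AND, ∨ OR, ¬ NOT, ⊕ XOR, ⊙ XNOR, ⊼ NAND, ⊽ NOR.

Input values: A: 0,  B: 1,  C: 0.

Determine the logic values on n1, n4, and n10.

n1 = C OR A OR B = 0 OR 0 OR 1 = 1
n2 = n1 NOR B = 1 NOR 1 = 0
n3 = C NOR n1 = 0 NOR 1 = 0
n4 = n3 NOR n1 = 0 NOR 1 = 0
n5 = n4 AND n3 = 0 AND 0 = 0
n6 = n4 NOR n2 = 0 NOR 0 = 1
n8 = n1 NOR n5 = 1 NOR 0 = 0
n9 = n5 NOR n8 = 0 NOR 0 = 1
n10 = n6 NOR n9 = 1 NOR 1 = 0

n1 = 1; n4 = 0; n10 = 0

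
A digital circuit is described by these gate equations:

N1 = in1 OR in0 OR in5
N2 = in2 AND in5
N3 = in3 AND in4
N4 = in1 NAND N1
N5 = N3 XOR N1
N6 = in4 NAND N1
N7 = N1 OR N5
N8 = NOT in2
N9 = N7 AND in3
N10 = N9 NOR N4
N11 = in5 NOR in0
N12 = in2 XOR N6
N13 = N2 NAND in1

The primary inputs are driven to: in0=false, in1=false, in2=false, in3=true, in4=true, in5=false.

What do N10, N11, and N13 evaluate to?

N10 = false, N11 = true, N13 = true

N1 = in1 OR in0 OR in5 = false OR false OR false = false
N2 = in2 AND in5 = false AND false = false
N3 = in3 AND in4 = true AND true = true
N4 = in1 NAND N1 = false NAND false = true
N5 = N3 XOR N1 = true XOR false = true
N7 = N1 OR N5 = false OR true = true
N9 = N7 AND in3 = true AND true = true
N10 = N9 NOR N4 = true NOR true = false
N11 = in5 NOR in0 = false NOR false = true
N13 = N2 NAND in1 = false NAND false = true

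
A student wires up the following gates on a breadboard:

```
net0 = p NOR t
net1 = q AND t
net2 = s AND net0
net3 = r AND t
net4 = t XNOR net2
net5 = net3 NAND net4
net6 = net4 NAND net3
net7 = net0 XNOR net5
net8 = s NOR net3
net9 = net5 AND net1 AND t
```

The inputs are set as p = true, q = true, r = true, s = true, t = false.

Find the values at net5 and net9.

net5 = true; net9 = false

net0 = p NOR t = true NOR false = false
net1 = q AND t = true AND false = false
net2 = s AND net0 = true AND false = false
net3 = r AND t = true AND false = false
net4 = t XNOR net2 = false XNOR false = true
net5 = net3 NAND net4 = false NAND true = true
net9 = net5 AND net1 AND t = true AND false AND false = false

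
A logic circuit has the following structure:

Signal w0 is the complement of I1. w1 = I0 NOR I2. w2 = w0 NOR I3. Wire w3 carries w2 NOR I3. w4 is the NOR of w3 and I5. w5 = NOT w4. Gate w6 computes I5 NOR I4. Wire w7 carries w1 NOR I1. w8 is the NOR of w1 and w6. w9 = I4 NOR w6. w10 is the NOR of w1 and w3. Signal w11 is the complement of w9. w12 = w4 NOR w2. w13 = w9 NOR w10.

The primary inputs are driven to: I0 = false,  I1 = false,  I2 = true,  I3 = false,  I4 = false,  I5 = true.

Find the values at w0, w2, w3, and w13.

w0 = NOT I1 = NOT false = true
w1 = I0 NOR I2 = false NOR true = false
w2 = w0 NOR I3 = true NOR false = false
w3 = w2 NOR I3 = false NOR false = true
w6 = I5 NOR I4 = true NOR false = false
w9 = I4 NOR w6 = false NOR false = true
w10 = w1 NOR w3 = false NOR true = false
w13 = w9 NOR w10 = true NOR false = false

w0 = true, w2 = false, w3 = true, w13 = false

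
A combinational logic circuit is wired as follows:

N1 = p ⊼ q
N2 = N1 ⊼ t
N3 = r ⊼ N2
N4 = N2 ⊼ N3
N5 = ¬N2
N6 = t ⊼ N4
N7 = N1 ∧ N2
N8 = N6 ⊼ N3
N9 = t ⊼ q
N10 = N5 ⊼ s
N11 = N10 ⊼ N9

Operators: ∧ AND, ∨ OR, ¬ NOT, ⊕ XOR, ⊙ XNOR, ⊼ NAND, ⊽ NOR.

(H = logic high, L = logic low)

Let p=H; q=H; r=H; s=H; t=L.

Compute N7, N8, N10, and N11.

N1 = p NAND q = H NAND H = L
N2 = N1 NAND t = L NAND L = H
N3 = r NAND N2 = H NAND H = L
N4 = N2 NAND N3 = H NAND L = H
N5 = NOT N2 = NOT H = L
N6 = t NAND N4 = L NAND H = H
N7 = N1 AND N2 = L AND H = L
N8 = N6 NAND N3 = H NAND L = H
N9 = t NAND q = L NAND H = H
N10 = N5 NAND s = L NAND H = H
N11 = N10 NAND N9 = H NAND H = L

N7 = L  N8 = H  N10 = H  N11 = L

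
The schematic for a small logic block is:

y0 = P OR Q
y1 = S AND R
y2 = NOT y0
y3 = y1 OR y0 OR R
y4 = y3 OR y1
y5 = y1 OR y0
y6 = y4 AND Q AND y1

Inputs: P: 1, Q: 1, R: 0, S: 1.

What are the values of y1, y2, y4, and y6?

y1 = 0  y2 = 0  y4 = 1  y6 = 0

y0 = P OR Q = 1 OR 1 = 1
y1 = S AND R = 1 AND 0 = 0
y2 = NOT y0 = NOT 1 = 0
y3 = y1 OR y0 OR R = 0 OR 1 OR 0 = 1
y4 = y3 OR y1 = 1 OR 0 = 1
y6 = y4 AND Q AND y1 = 1 AND 1 AND 0 = 0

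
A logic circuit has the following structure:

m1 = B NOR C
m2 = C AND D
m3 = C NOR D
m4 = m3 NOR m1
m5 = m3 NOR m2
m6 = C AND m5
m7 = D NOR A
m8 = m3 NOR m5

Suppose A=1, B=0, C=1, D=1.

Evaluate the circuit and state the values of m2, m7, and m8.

m2 = 1, m7 = 0, m8 = 1

m2 = C AND D = 1 AND 1 = 1
m3 = C NOR D = 1 NOR 1 = 0
m5 = m3 NOR m2 = 0 NOR 1 = 0
m7 = D NOR A = 1 NOR 1 = 0
m8 = m3 NOR m5 = 0 NOR 0 = 1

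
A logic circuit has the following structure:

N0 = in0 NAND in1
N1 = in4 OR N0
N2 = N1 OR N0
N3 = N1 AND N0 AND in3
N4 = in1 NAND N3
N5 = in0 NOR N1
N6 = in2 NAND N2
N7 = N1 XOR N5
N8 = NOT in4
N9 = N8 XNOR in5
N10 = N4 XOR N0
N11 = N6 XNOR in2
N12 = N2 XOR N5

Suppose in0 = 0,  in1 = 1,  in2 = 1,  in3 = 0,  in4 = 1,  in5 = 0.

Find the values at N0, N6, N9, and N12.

N0 = in0 NAND in1 = 0 NAND 1 = 1
N1 = in4 OR N0 = 1 OR 1 = 1
N2 = N1 OR N0 = 1 OR 1 = 1
N5 = in0 NOR N1 = 0 NOR 1 = 0
N6 = in2 NAND N2 = 1 NAND 1 = 0
N8 = NOT in4 = NOT 1 = 0
N9 = N8 XNOR in5 = 0 XNOR 0 = 1
N12 = N2 XOR N5 = 1 XOR 0 = 1

N0 = 1  N6 = 0  N9 = 1  N12 = 1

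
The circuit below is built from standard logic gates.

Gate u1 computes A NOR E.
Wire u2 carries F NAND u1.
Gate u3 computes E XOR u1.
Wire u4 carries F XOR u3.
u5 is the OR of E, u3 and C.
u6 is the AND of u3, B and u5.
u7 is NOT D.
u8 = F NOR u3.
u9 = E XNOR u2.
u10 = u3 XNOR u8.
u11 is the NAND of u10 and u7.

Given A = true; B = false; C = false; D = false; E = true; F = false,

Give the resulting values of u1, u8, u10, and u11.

u1 = false, u8 = false, u10 = false, u11 = true

u1 = A NOR E = true NOR true = false
u3 = E XOR u1 = true XOR false = true
u7 = NOT D = NOT false = true
u8 = F NOR u3 = false NOR true = false
u10 = u3 XNOR u8 = true XNOR false = false
u11 = u10 NAND u7 = false NAND true = true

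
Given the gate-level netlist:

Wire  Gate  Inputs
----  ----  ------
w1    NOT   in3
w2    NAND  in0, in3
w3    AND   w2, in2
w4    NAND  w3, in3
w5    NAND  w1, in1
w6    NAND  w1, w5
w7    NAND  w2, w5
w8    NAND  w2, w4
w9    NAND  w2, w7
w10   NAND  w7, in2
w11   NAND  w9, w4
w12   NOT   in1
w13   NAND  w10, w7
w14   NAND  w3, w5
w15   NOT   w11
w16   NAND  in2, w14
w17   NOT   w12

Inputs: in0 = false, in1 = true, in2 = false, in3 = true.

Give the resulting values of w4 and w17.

w4 = true; w17 = true

w2 = in0 NAND in3 = false NAND true = true
w3 = w2 AND in2 = true AND false = false
w4 = w3 NAND in3 = false NAND true = true
w12 = NOT in1 = NOT true = false
w17 = NOT w12 = NOT false = true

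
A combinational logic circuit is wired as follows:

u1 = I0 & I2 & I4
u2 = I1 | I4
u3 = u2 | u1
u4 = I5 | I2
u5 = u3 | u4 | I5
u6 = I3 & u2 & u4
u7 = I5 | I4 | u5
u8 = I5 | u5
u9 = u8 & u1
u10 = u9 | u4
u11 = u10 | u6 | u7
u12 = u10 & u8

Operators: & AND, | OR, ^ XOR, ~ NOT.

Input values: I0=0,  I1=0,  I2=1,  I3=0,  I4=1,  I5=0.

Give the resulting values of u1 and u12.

u1 = I0 AND I2 AND I4 = 0 AND 1 AND 1 = 0
u2 = I1 OR I4 = 0 OR 1 = 1
u3 = u2 OR u1 = 1 OR 0 = 1
u4 = I5 OR I2 = 0 OR 1 = 1
u5 = u3 OR u4 OR I5 = 1 OR 1 OR 0 = 1
u8 = I5 OR u5 = 0 OR 1 = 1
u9 = u8 AND u1 = 1 AND 0 = 0
u10 = u9 OR u4 = 0 OR 1 = 1
u12 = u10 AND u8 = 1 AND 1 = 1

u1 = 0  u12 = 1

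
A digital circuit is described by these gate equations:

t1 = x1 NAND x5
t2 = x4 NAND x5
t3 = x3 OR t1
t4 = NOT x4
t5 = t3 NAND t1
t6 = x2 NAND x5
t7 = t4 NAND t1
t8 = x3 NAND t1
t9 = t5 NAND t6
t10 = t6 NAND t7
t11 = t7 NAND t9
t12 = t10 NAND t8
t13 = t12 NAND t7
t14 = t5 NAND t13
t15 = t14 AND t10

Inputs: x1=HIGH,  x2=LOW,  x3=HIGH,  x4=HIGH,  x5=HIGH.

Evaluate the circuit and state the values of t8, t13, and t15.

t8 = HIGH  t13 = LOW  t15 = LOW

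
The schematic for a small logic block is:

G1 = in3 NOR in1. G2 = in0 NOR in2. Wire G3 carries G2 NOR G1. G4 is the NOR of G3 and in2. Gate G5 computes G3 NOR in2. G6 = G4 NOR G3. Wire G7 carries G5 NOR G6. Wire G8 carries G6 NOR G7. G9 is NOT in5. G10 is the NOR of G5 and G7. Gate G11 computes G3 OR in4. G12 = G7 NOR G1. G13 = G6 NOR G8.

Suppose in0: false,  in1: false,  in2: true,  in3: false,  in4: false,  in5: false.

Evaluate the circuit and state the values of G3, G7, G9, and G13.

G1 = in3 NOR in1 = false NOR false = true
G2 = in0 NOR in2 = false NOR true = false
G3 = G2 NOR G1 = false NOR true = false
G4 = G3 NOR in2 = false NOR true = false
G5 = G3 NOR in2 = false NOR true = false
G6 = G4 NOR G3 = false NOR false = true
G7 = G5 NOR G6 = false NOR true = false
G8 = G6 NOR G7 = true NOR false = false
G9 = NOT in5 = NOT false = true
G13 = G6 NOR G8 = true NOR false = false

G3 = false  G7 = false  G9 = true  G13 = false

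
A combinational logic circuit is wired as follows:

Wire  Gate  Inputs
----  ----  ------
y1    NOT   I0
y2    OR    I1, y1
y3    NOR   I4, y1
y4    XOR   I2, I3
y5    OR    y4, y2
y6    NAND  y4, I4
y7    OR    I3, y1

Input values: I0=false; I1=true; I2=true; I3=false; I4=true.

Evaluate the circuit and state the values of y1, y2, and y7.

y1 = NOT I0 = NOT false = true
y2 = I1 OR y1 = true OR true = true
y7 = I3 OR y1 = false OR true = true

y1 = true  y2 = true  y7 = true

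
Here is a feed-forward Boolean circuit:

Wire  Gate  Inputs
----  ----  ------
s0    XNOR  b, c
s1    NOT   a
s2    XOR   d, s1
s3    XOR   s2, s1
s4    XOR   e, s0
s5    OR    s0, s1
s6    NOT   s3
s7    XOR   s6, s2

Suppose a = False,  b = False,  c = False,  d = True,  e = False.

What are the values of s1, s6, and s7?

s1 = True; s6 = False; s7 = False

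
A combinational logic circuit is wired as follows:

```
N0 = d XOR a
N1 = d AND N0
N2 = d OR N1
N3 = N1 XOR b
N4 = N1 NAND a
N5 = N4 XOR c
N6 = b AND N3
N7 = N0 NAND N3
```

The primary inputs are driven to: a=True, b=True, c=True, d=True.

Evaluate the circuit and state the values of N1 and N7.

N1 = False  N7 = True

N0 = d XOR a = True XOR True = False
N1 = d AND N0 = True AND False = False
N3 = N1 XOR b = False XOR True = True
N7 = N0 NAND N3 = False NAND True = True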